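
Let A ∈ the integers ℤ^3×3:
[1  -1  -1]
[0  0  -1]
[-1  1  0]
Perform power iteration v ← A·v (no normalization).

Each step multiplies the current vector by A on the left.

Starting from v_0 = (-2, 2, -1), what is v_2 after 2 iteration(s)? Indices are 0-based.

v_0 = (-2, 2, -1).
v_1 = A·v_0 = (-3, 1, 4).
v_2 = A·v_1 = (-8, -4, 4).

v_2 = (-8, -4, 4)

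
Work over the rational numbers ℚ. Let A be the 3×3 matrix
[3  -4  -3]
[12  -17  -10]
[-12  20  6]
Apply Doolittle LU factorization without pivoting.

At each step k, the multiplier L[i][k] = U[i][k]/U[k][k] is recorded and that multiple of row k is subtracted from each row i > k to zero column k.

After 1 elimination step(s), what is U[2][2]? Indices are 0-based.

U[2][2] = -6

[col 0] pivot 3
  R1 -= 4*R0 → (0, -1, 2)  (L[1][0] := 4)
  R2 -= -4*R0 → (0, 4, -6)  (L[2][0] := -4)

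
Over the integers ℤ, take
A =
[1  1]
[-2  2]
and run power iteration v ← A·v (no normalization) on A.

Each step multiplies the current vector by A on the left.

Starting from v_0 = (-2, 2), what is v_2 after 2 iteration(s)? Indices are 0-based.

v_2 = (8, 16)

v_0 = (-2, 2).
v_1 = A·v_0 = (0, 8).
v_2 = A·v_1 = (8, 16).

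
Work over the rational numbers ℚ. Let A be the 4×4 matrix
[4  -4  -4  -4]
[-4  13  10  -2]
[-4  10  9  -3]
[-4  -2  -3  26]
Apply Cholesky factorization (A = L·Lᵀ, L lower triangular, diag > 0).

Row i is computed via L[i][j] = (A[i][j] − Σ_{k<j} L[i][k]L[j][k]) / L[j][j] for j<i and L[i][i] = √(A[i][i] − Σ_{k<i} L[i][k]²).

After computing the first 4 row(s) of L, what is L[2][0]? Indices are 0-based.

L[2][0] = -2

Step 1: L[0][0] = √(4) = 2.
  L[1][0] = (-4) / L[0][0] = -2.
Step 2: L[1][1] = √(9) = 3.
  L[2][0] = (-4) / L[0][0] = -2.
  L[2][1] = (6) / L[1][1] = 2.
Step 3: L[2][2] = √(1) = 1.
  L[3][0] = (-4) / L[0][0] = -2.
  L[3][1] = (-6) / L[1][1] = -2.
  L[3][2] = (-3) / L[2][2] = -3.
Step 4: L[3][3] = √(9) = 3.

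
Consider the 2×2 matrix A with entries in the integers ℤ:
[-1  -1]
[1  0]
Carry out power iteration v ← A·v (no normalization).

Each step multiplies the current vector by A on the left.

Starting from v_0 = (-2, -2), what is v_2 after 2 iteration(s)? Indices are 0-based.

v_2 = (-2, 4)

v_0 = (-2, -2).
v_1 = A·v_0 = (4, -2).
v_2 = A·v_1 = (-2, 4).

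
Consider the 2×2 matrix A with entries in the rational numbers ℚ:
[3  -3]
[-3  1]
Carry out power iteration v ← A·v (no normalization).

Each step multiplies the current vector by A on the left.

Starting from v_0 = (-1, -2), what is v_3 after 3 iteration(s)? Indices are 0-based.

v_3 = (42, -26)

v_0 = (-1, -2).
v_1 = A·v_0 = (3, 1).
v_2 = A·v_1 = (6, -8).
v_3 = A·v_2 = (42, -26).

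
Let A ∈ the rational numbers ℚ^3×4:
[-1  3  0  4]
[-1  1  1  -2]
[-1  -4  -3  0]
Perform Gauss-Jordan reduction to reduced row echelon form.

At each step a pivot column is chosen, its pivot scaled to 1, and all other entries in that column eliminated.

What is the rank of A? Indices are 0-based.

pivot(0,0)=-1: scale R0 → (1, -3, 0, -4)
  clear (1,0): R1 −= (-1)R0 → (0, -2, 1, -6)
  clear (2,0): R2 −= (-1)R0 → (0, -7, -3, -4)
pivot(1,1)=-2: scale R1 → (0, 1, -1/2, 3)
  clear (0,1): R0 −= (-3)R1 → (1, 0, -3/2, 5)
  clear (2,1): R2 −= (-7)R1 → (0, 0, -13/2, 17)
pivot(2,2)=-13/2: scale R2 → (0, 0, 1, -34/13)
  clear (0,2): R0 −= (-3/2)R2 → (1, 0, 0, 14/13)
  clear (1,2): R1 −= (-1/2)R2 → (0, 1, 0, 22/13)

rank = 3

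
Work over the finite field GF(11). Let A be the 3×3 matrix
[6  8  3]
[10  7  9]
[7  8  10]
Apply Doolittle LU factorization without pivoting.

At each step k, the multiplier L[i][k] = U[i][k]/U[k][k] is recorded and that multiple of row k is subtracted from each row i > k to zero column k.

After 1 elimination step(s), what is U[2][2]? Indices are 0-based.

Step 1: pivot at (0,0) is 6.
  row1 ← row1 − (9)·row0  ⇒  L[1][0]=9, U row1=(0, 1, 4)
  row2 ← row2 − (3)·row0  ⇒  L[2][0]=3, U row2=(0, 6, 1)

U[2][2] = 1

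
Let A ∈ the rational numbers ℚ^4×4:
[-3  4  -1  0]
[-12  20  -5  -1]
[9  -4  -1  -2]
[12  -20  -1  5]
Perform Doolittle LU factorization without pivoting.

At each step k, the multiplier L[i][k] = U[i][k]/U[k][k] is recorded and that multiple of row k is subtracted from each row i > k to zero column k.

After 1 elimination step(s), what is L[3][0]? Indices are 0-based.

L[3][0] = -4

Step 1: pivot at (0,0) is -3.
  row1 ← row1 − (4)·row0  ⇒  L[1][0]=4, U row1=(0, 4, -1, -1)
  row2 ← row2 − (-3)·row0  ⇒  L[2][0]=-3, U row2=(0, 8, -4, -2)
  row3 ← row3 − (-4)·row0  ⇒  L[3][0]=-4, U row3=(0, -4, -5, 5)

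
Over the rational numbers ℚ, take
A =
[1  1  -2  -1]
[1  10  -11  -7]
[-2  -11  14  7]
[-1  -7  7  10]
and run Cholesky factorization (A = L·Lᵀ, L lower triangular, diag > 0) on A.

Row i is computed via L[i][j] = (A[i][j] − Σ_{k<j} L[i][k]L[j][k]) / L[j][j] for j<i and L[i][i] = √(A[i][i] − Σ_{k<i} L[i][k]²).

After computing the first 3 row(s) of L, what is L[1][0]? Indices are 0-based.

Step 1: L[0][0] = √(1) = 1.
  L[1][0] = (1) / L[0][0] = 1.
Step 2: L[1][1] = √(9) = 3.
  L[2][0] = (-2) / L[0][0] = -2.
  L[2][1] = (-9) / L[1][1] = -3.
Step 3: L[2][2] = √(1) = 1.

L[1][0] = 1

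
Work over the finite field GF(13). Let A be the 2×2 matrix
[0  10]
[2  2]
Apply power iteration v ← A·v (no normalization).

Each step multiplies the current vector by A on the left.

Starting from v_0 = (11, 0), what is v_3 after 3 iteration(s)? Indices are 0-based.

v_3 = (11, 8)

v_0 = (11, 0).
v_1 = A·v_0 = (0, 9).
v_2 = A·v_1 = (12, 5).
v_3 = A·v_2 = (11, 8).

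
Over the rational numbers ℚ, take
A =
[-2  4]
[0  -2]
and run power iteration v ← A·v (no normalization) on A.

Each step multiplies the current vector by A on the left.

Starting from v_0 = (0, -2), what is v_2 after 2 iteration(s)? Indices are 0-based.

v_2 = (32, -8)

v_0 = (0, -2).
v_1 = A·v_0 = (-8, 4).
v_2 = A·v_1 = (32, -8).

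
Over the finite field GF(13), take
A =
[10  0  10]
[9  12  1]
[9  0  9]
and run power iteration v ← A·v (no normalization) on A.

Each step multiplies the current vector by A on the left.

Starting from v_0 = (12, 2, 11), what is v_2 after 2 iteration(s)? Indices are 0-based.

v_2 = (2, 2, 7)

v_0 = (12, 2, 11).
v_1 = A·v_0 = (9, 0, 12).
v_2 = A·v_1 = (2, 2, 7).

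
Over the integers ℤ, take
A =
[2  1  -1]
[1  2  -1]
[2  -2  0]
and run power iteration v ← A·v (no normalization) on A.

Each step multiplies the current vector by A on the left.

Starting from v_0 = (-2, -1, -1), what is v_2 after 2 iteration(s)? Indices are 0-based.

v_0 = (-2, -1, -1).
v_1 = A·v_0 = (-4, -3, -2).
v_2 = A·v_1 = (-9, -8, -2).

v_2 = (-9, -8, -2)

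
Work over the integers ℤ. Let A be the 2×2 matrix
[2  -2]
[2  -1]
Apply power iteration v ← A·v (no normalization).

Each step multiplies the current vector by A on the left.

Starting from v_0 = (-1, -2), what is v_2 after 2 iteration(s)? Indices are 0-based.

v_2 = (4, 4)

v_0 = (-1, -2).
v_1 = A·v_0 = (2, 0).
v_2 = A·v_1 = (4, 4).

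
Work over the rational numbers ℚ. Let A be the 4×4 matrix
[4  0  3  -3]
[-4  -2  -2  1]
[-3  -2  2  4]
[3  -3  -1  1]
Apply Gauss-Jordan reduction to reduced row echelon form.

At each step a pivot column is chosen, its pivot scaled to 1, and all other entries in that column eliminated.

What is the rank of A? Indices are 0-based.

rank = 4

pivot(0,0)=4: scale R0 → (1, 0, 3/4, -3/4)
  clear (1,0): R1 −= (-4)R0 → (0, -2, 1, -2)
  clear (2,0): R2 −= (-3)R0 → (0, -2, 17/4, 7/4)
  clear (3,0): R3 −= (3)R0 → (0, -3, -13/4, 13/4)
pivot(1,1)=-2: scale R1 → (0, 1, -1/2, 1)
  clear (2,1): R2 −= (-2)R1 → (0, 0, 13/4, 15/4)
  clear (3,1): R3 −= (-3)R1 → (0, 0, -19/4, 25/4)
pivot(2,2)=13/4: scale R2 → (0, 0, 1, 15/13)
  clear (0,2): R0 −= (3/4)R2 → (1, 0, 0, -21/13)
  clear (1,2): R1 −= (-1/2)R2 → (0, 1, 0, 41/26)
  clear (3,2): R3 −= (-19/4)R2 → (0, 0, 0, 305/26)
pivot(3,3)=305/26: scale R3 → (0, 0, 0, 1)
  clear (0,3): R0 −= (-21/13)R3 → (1, 0, 0, 0)
  clear (1,3): R1 −= (41/26)R3 → (0, 1, 0, 0)
  clear (2,3): R2 −= (15/13)R3 → (0, 0, 1, 0)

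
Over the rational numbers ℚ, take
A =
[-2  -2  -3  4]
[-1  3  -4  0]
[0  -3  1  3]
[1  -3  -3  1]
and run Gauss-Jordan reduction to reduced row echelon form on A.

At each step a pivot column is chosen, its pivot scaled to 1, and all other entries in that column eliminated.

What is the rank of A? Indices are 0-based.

rank = 4

pivot(0,0)=-2: scale R0 → (1, 1, 3/2, -2)
  clear (1,0): R1 −= (-1)R0 → (0, 4, -5/2, -2)
  clear (3,0): R3 −= (1)R0 → (0, -4, -9/2, 3)
pivot(1,1)=4: scale R1 → (0, 1, -5/8, -1/2)
  clear (0,1): R0 −= (1)R1 → (1, 0, 17/8, -3/2)
  clear (2,1): R2 −= (-3)R1 → (0, 0, -7/8, 3/2)
  clear (3,1): R3 −= (-4)R1 → (0, 0, -7, 1)
pivot(2,2)=-7/8: scale R2 → (0, 0, 1, -12/7)
  clear (0,2): R0 −= (17/8)R2 → (1, 0, 0, 15/7)
  clear (1,2): R1 −= (-5/8)R2 → (0, 1, 0, -11/7)
  clear (3,2): R3 −= (-7)R2 → (0, 0, 0, -11)
pivot(3,3)=-11: scale R3 → (0, 0, 0, 1)
  clear (0,3): R0 −= (15/7)R3 → (1, 0, 0, 0)
  clear (1,3): R1 −= (-11/7)R3 → (0, 1, 0, 0)
  clear (2,3): R2 −= (-12/7)R3 → (0, 0, 1, 0)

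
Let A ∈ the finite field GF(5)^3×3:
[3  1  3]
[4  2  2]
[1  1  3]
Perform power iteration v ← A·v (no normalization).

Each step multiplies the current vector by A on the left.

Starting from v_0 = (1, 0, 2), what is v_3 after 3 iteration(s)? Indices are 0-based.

v_3 = (3, 2, 1)

v_0 = (1, 0, 2).
v_1 = A·v_0 = (4, 3, 2).
v_2 = A·v_1 = (1, 1, 3).
v_3 = A·v_2 = (3, 2, 1).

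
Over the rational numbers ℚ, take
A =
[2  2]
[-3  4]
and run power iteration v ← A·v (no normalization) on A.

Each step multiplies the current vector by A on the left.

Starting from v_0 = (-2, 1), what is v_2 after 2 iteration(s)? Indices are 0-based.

v_2 = (16, 46)

v_0 = (-2, 1).
v_1 = A·v_0 = (-2, 10).
v_2 = A·v_1 = (16, 46).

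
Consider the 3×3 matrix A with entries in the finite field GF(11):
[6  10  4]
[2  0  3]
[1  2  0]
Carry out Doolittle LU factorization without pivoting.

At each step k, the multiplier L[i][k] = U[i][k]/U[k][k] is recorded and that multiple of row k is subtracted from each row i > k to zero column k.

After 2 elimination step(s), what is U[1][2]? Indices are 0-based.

Step 1: pivot at (0,0) is 6.
  row1 ← row1 − (4)·row0  ⇒  L[1][0]=4, U row1=(0, 4, 9)
  row2 ← row2 − (2)·row0  ⇒  L[2][0]=2, U row2=(0, 4, 3)
Step 2: pivot at (1,1) is 4.
  row2 ← row2 − (1)·row1  ⇒  L[2][1]=1, U row2=(0, 0, 5)

U[1][2] = 9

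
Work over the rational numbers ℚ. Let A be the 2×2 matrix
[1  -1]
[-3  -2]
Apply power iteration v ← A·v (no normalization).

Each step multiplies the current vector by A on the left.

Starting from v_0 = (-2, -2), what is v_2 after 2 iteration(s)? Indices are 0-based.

v_2 = (-10, -20)

v_0 = (-2, -2).
v_1 = A·v_0 = (0, 10).
v_2 = A·v_1 = (-10, -20).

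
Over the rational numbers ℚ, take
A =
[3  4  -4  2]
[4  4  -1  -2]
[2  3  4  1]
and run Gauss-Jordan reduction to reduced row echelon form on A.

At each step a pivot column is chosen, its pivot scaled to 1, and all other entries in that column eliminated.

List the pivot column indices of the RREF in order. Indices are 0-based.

[1] R0 /= 3  ⇒  (1, 4/3, -4/3, 2/3)
     R1 -= 4·R0  ⇒  (0, -4/3, 13/3, -14/3)
     R2 -= 2·R0  ⇒  (0, 1/3, 20/3, -1/3)
[2] R1 /= -4/3  ⇒  (0, 1, -13/4, 7/2)
     R0 -= 4/3·R1  ⇒  (1, 0, 3, -4)
     R2 -= 1/3·R1  ⇒  (0, 0, 31/4, -3/2)
[3] R2 /= 31/4  ⇒  (0, 0, 1, -6/31)
     R0 -= 3·R2  ⇒  (1, 0, 0, -106/31)
     R1 -= -13/4·R2  ⇒  (0, 1, 0, 89/31)

pivot columns: 0, 1, 2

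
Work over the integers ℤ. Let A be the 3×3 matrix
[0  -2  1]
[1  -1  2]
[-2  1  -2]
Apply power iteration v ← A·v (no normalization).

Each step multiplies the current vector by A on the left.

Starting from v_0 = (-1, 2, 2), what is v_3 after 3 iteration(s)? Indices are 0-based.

v_0 = (-1, 2, 2).
v_1 = A·v_0 = (-2, 1, 0).
v_2 = A·v_1 = (-2, -3, 5).
v_3 = A·v_2 = (11, 11, -9).

v_3 = (11, 11, -9)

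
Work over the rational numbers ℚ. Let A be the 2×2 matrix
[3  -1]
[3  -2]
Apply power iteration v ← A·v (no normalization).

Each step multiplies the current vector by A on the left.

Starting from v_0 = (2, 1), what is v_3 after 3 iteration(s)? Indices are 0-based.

v_0 = (2, 1).
v_1 = A·v_0 = (5, 4).
v_2 = A·v_1 = (11, 7).
v_3 = A·v_2 = (26, 19).

v_3 = (26, 19)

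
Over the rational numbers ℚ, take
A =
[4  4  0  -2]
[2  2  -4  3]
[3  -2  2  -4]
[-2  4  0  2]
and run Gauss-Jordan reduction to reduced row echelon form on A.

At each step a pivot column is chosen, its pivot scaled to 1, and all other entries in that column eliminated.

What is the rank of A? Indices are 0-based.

rank = 4

pivot(0,0)=4: scale R0 → (1, 1, 0, -1/2)
  clear (1,0): R1 −= (2)R0 → (0, 0, -4, 4)
  clear (2,0): R2 −= (3)R0 → (0, -5, 2, -5/2)
  clear (3,0): R3 −= (-2)R0 → (0, 6, 0, 1)
pivot(1,1): swap R1↔R2
pivot(1,1)=-5: scale R1 → (0, 1, -2/5, 1/2)
  clear (0,1): R0 −= (1)R1 → (1, 0, 2/5, -1)
  clear (3,1): R3 −= (6)R1 → (0, 0, 12/5, -2)
pivot(2,2)=-4: scale R2 → (0, 0, 1, -1)
  clear (0,2): R0 −= (2/5)R2 → (1, 0, 0, -3/5)
  clear (1,2): R1 −= (-2/5)R2 → (0, 1, 0, 1/10)
  clear (3,2): R3 −= (12/5)R2 → (0, 0, 0, 2/5)
pivot(3,3)=2/5: scale R3 → (0, 0, 0, 1)
  clear (0,3): R0 −= (-3/5)R3 → (1, 0, 0, 0)
  clear (1,3): R1 −= (1/10)R3 → (0, 1, 0, 0)
  clear (2,3): R2 −= (-1)R3 → (0, 0, 1, 0)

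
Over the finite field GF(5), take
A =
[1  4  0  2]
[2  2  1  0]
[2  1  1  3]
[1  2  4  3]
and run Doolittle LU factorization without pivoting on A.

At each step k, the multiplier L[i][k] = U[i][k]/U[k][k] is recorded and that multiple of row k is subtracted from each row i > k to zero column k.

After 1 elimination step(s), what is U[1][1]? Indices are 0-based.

U[1][1] = 4

[col 0] pivot 1
  R1 -= 2*R0 → (0, 4, 1, 1)  (L[1][0] := 2)
  R2 -= 2*R0 → (0, 3, 1, 4)  (L[2][0] := 2)
  R3 -= 1*R0 → (0, 3, 4, 1)  (L[3][0] := 1)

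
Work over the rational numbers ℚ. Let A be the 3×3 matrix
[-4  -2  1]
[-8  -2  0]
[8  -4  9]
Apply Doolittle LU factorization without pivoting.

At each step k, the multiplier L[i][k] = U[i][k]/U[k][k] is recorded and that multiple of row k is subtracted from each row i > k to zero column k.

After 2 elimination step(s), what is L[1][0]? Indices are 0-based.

[col 0] pivot -4
  R1 -= 2*R0 → (0, 2, -2)  (L[1][0] := 2)
  R2 -= -2*R0 → (0, -8, 11)  (L[2][0] := -2)
[col 1] pivot 2
  R2 -= -4*R1 → (0, 0, 3)  (L[2][1] := -4)

L[1][0] = 2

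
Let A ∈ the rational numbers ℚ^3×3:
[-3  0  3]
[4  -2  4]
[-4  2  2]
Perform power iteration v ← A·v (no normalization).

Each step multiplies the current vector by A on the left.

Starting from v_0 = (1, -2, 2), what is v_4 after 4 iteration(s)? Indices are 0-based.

v_4 = (-189, 468, -252)

v_0 = (1, -2, 2).
v_1 = A·v_0 = (3, 16, -4).
v_2 = A·v_1 = (-21, -36, 12).
v_3 = A·v_2 = (99, 36, 36).
v_4 = A·v_3 = (-189, 468, -252).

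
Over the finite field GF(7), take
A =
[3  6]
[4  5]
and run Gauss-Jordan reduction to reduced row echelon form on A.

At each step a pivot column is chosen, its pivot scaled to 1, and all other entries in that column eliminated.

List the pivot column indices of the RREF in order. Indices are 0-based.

pivot columns: 0, 1

step 1: normalize row 0 (÷3) = (1, 2)
  row 1: subtract 4×row0 = (0, 4)
step 2: normalize row 1 (÷4) = (0, 1)
  row 0: subtract 2×row1 = (1, 0)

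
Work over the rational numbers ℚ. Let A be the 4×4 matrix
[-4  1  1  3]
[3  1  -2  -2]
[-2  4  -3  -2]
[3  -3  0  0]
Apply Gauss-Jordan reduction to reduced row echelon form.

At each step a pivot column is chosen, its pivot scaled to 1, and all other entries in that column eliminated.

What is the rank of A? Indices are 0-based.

rank = 4

step 1: normalize row 0 (÷-4) = (1, -1/4, -1/4, -3/4)
  row 1: subtract 3×row0 = (0, 7/4, -5/4, 1/4)
  row 2: subtract -2×row0 = (0, 7/2, -7/2, -7/2)
  row 3: subtract 3×row0 = (0, -9/4, 3/4, 9/4)
step 2: normalize row 1 (÷7/4) = (0, 1, -5/7, 1/7)
  row 0: subtract -1/4×row1 = (1, 0, -3/7, -5/7)
  row 2: subtract 7/2×row1 = (0, 0, -1, -4)
  row 3: subtract -9/4×row1 = (0, 0, -6/7, 18/7)
step 3: normalize row 2 (÷-1) = (0, 0, 1, 4)
  row 0: subtract -3/7×row2 = (1, 0, 0, 1)
  row 1: subtract -5/7×row2 = (0, 1, 0, 3)
  row 3: subtract -6/7×row2 = (0, 0, 0, 6)
step 4: normalize row 3 (÷6) = (0, 0, 0, 1)
  row 0: subtract 1×row3 = (1, 0, 0, 0)
  row 1: subtract 3×row3 = (0, 1, 0, 0)
  row 2: subtract 4×row3 = (0, 0, 1, 0)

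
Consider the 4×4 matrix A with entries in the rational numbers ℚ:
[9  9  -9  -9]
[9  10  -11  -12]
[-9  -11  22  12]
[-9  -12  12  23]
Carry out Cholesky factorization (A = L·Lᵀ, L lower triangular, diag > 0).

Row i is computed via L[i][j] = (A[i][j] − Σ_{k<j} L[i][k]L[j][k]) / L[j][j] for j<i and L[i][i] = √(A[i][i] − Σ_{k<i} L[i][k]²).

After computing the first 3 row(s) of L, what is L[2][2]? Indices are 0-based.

Step 1: L[0][0] = √(9) = 3.
  L[1][0] = (9) / L[0][0] = 3.
Step 2: L[1][1] = √(1) = 1.
  L[2][0] = (-9) / L[0][0] = -3.
  L[2][1] = (-2) / L[1][1] = -2.
Step 3: L[2][2] = √(9) = 3.

L[2][2] = 3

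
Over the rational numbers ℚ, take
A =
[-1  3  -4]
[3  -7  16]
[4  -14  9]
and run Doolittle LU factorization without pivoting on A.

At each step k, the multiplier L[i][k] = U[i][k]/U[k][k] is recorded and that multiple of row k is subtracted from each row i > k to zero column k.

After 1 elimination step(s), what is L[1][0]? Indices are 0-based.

Step 1: pivot at (0,0) is -1.
  row1 ← row1 − (-3)·row0  ⇒  L[1][0]=-3, U row1=(0, 2, 4)
  row2 ← row2 − (-4)·row0  ⇒  L[2][0]=-4, U row2=(0, -2, -7)

L[1][0] = -3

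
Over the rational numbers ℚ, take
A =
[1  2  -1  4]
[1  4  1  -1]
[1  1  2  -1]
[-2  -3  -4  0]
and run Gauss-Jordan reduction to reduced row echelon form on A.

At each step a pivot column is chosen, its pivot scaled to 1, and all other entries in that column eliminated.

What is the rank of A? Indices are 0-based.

rank = 4

pivot(0,0)=1: scale R0 → (1, 2, -1, 4)
  clear (1,0): R1 −= (1)R0 → (0, 2, 2, -5)
  clear (2,0): R2 −= (1)R0 → (0, -1, 3, -5)
  clear (3,0): R3 −= (-2)R0 → (0, 1, -6, 8)
pivot(1,1)=2: scale R1 → (0, 1, 1, -5/2)
  clear (0,1): R0 −= (2)R1 → (1, 0, -3, 9)
  clear (2,1): R2 −= (-1)R1 → (0, 0, 4, -15/2)
  clear (3,1): R3 −= (1)R1 → (0, 0, -7, 21/2)
pivot(2,2)=4: scale R2 → (0, 0, 1, -15/8)
  clear (0,2): R0 −= (-3)R2 → (1, 0, 0, 27/8)
  clear (1,2): R1 −= (1)R2 → (0, 1, 0, -5/8)
  clear (3,2): R3 −= (-7)R2 → (0, 0, 0, -21/8)
pivot(3,3)=-21/8: scale R3 → (0, 0, 0, 1)
  clear (0,3): R0 −= (27/8)R3 → (1, 0, 0, 0)
  clear (1,3): R1 −= (-5/8)R3 → (0, 1, 0, 0)
  clear (2,3): R2 −= (-15/8)R3 → (0, 0, 1, 0)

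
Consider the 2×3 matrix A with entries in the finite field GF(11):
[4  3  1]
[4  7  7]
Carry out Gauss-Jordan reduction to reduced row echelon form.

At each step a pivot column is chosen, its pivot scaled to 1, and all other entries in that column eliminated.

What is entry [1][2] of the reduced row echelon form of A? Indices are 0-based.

M[1][2] = 7

[1] R0 /= 4  ⇒  (1, 9, 3)
     R1 -= 4·R0  ⇒  (0, 4, 6)
[2] R1 /= 4  ⇒  (0, 1, 7)
     R0 -= 9·R1  ⇒  (1, 0, 6)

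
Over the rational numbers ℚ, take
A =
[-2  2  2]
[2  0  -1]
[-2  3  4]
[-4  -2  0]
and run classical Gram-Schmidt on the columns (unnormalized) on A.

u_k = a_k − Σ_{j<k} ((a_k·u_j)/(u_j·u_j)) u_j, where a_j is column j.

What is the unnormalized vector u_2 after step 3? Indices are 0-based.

Step 1: u_0 = a_0 = (-2, 2, -2, -4).
Step 2: u_1 = a_1 − (-1/14)·u_0 = (13/7, 1/7, 20/7, -16/7).
Step 3: u_2 = a_2 − (-1/2)·u_0 − (105/118)·u_1 = (-77/118, -15/118, 27/59, 2/59).

u_2 = (-77/118, -15/118, 27/59, 2/59)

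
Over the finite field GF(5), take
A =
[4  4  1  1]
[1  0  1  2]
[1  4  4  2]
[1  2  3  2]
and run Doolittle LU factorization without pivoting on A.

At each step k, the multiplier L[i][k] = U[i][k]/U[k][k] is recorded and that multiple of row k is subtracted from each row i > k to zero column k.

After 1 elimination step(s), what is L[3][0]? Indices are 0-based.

L[3][0] = 4

k=0: U[0][0]=4
  eliminate (1,0): mult=4, new row 1: (0, 4, 2, 3); set L[1][0]=4
  eliminate (2,0): mult=4, new row 2: (0, 3, 0, 3); set L[2][0]=4
  eliminate (3,0): mult=4, new row 3: (0, 1, 4, 3); set L[3][0]=4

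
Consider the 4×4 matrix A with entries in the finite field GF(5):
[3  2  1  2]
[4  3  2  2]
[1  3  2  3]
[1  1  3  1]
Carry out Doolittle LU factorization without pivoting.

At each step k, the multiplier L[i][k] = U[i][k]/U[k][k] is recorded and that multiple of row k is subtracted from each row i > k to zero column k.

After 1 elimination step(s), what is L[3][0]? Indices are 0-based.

Step 1: pivot at (0,0) is 3.
  row1 ← row1 − (3)·row0  ⇒  L[1][0]=3, U row1=(0, 2, 4, 1)
  row2 ← row2 − (2)·row0  ⇒  L[2][0]=2, U row2=(0, 4, 0, 4)
  row3 ← row3 − (2)·row0  ⇒  L[3][0]=2, U row3=(0, 2, 1, 2)

L[3][0] = 2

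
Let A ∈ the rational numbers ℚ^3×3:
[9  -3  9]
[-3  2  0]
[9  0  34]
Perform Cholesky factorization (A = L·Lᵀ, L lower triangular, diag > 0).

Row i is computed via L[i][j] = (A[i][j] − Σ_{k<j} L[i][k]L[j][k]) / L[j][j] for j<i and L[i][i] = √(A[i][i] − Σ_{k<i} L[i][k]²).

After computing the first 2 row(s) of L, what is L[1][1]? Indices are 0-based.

L[1][1] = 1

Step 1: L[0][0] = √(9) = 3.
  L[1][0] = (-3) / L[0][0] = -1.
Step 2: L[1][1] = √(1) = 1.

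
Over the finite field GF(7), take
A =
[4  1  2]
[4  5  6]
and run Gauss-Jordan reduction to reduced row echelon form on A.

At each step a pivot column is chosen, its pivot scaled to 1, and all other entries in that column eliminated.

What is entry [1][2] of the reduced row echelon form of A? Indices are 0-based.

M[1][2] = 1

step 1: normalize row 0 (÷4) = (1, 2, 4)
  row 1: subtract 4×row0 = (0, 4, 4)
step 2: normalize row 1 (÷4) = (0, 1, 1)
  row 0: subtract 2×row1 = (1, 0, 2)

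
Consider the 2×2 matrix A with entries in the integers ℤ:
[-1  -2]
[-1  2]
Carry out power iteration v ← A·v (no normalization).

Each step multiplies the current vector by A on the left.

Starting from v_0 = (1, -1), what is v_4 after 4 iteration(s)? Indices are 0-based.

v_0 = (1, -1).
v_1 = A·v_0 = (1, -3).
v_2 = A·v_1 = (5, -7).
v_3 = A·v_2 = (9, -19).
v_4 = A·v_3 = (29, -47).

v_4 = (29, -47)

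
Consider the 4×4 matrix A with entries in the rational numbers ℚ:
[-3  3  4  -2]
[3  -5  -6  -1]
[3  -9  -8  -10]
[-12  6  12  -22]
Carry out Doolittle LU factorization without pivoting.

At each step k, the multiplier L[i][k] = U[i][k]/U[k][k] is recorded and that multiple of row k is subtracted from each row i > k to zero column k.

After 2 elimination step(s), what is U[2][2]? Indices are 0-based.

U[2][2] = 2

k=0: U[0][0]=-3
  eliminate (1,0): mult=-1, new row 1: (0, -2, -2, -3); set L[1][0]=-1
  eliminate (2,0): mult=-1, new row 2: (0, -6, -4, -12); set L[2][0]=-1
  eliminate (3,0): mult=4, new row 3: (0, -6, -4, -14); set L[3][0]=4
k=1: U[1][1]=-2
  eliminate (2,1): mult=3, new row 2: (0, 0, 2, -3); set L[2][1]=3
  eliminate (3,1): mult=3, new row 3: (0, 0, 2, -5); set L[3][1]=3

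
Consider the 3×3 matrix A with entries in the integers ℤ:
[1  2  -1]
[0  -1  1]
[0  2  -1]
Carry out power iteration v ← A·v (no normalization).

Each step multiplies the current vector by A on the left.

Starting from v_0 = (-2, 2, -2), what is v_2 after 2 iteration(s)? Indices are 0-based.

v_0 = (-2, 2, -2).
v_1 = A·v_0 = (4, -4, 6).
v_2 = A·v_1 = (-10, 10, -14).

v_2 = (-10, 10, -14)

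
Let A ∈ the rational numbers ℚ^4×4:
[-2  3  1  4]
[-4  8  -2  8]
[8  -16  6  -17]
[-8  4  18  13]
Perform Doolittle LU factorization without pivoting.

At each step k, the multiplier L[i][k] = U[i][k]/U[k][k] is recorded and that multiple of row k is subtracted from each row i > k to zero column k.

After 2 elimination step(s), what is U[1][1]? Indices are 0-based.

U[1][1] = 2

[col 0] pivot -2
  R1 -= 2*R0 → (0, 2, -4, 0)  (L[1][0] := 2)
  R2 -= -4*R0 → (0, -4, 10, -1)  (L[2][0] := -4)
  R3 -= 4*R0 → (0, -8, 14, -3)  (L[3][0] := 4)
[col 1] pivot 2
  R2 -= -2*R1 → (0, 0, 2, -1)  (L[2][1] := -2)
  R3 -= -4*R1 → (0, 0, -2, -3)  (L[3][1] := -4)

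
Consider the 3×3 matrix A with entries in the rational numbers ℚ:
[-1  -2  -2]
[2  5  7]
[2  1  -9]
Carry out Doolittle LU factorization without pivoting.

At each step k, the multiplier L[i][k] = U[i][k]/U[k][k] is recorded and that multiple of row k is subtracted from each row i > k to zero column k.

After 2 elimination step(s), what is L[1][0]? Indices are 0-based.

L[1][0] = -2

[col 0] pivot -1
  R1 -= -2*R0 → (0, 1, 3)  (L[1][0] := -2)
  R2 -= -2*R0 → (0, -3, -13)  (L[2][0] := -2)
[col 1] pivot 1
  R2 -= -3*R1 → (0, 0, -4)  (L[2][1] := -3)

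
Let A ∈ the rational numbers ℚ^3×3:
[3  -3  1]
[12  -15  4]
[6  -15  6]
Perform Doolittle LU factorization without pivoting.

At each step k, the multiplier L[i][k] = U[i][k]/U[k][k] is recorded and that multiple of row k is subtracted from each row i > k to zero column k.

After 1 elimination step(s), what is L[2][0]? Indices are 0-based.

L[2][0] = 2

k=0: U[0][0]=3
  eliminate (1,0): mult=4, new row 1: (0, -3, 0); set L[1][0]=4
  eliminate (2,0): mult=2, new row 2: (0, -9, 4); set L[2][0]=2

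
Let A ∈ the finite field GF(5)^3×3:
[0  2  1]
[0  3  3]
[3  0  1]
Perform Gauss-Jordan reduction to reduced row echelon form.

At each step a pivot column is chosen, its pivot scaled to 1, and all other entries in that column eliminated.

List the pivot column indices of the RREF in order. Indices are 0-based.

pivot columns: 0, 1, 2

[1] R0 <-> R2
[1] R0 /= 3  ⇒  (1, 0, 2)
[2] R1 /= 3  ⇒  (0, 1, 1)
     R2 -= 2·R1  ⇒  (0, 0, 4)
[3] R2 /= 4  ⇒  (0, 0, 1)
     R0 -= 2·R2  ⇒  (1, 0, 0)
     R1 -= 1·R2  ⇒  (0, 1, 0)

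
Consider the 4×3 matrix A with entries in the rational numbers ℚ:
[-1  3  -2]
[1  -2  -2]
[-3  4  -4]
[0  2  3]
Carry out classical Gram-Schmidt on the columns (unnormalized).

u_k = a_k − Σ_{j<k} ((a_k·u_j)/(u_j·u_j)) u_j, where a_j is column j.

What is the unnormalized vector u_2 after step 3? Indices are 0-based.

Step 1: u_0 = a_0 = (-1, 1, -3, 0).
Step 2: u_1 = a_1 − (-17/11)·u_0 = (16/11, -5/11, -7/11, 2).
Step 3: u_2 = a_2 − (12/11)·u_0 − (36/37)·u_1 = (-86/37, -98/37, -4/37, 39/37).

u_2 = (-86/37, -98/37, -4/37, 39/37)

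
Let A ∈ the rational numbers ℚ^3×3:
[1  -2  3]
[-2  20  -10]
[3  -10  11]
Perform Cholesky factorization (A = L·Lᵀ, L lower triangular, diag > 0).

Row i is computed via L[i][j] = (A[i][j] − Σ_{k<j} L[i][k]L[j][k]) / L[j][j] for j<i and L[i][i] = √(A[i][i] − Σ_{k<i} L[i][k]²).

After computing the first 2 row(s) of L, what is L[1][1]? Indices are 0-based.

Step 1: L[0][0] = √(1) = 1.
  L[1][0] = (-2) / L[0][0] = -2.
Step 2: L[1][1] = √(16) = 4.

L[1][1] = 4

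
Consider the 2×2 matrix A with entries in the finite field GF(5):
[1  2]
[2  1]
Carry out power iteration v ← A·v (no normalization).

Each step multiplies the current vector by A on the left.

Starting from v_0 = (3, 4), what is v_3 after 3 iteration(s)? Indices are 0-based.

v_0 = (3, 4).
v_1 = A·v_0 = (1, 0).
v_2 = A·v_1 = (1, 2).
v_3 = A·v_2 = (0, 4).

v_3 = (0, 4)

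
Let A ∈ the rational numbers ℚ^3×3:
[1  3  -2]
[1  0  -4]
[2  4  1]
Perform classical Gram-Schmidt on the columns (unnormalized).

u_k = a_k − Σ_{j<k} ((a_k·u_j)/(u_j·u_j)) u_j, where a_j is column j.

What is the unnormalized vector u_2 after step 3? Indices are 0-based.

u_2 = (-76/29, -38/29, 57/29)

Step 1: u_0 = a_0 = (1, 1, 2).
Step 2: u_1 = a_1 − (11/6)·u_0 = (7/6, -11/6, 1/3).
Step 3: u_2 = a_2 − (-2/3)·u_0 − (32/29)·u_1 = (-76/29, -38/29, 57/29).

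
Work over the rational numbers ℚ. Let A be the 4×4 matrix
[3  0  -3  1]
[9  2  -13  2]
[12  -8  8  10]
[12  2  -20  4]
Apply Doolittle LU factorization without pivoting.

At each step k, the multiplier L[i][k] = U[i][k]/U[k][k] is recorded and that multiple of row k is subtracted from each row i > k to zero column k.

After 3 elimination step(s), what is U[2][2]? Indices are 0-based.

U[2][2] = 4

Step 1: pivot at (0,0) is 3.
  row1 ← row1 − (3)·row0  ⇒  L[1][0]=3, U row1=(0, 2, -4, -1)
  row2 ← row2 − (4)·row0  ⇒  L[2][0]=4, U row2=(0, -8, 20, 6)
  row3 ← row3 − (4)·row0  ⇒  L[3][0]=4, U row3=(0, 2, -8, 0)
Step 2: pivot at (1,1) is 2.
  row2 ← row2 − (-4)·row1  ⇒  L[2][1]=-4, U row2=(0, 0, 4, 2)
  row3 ← row3 − (1)·row1  ⇒  L[3][1]=1, U row3=(0, 0, -4, 1)
Step 3: pivot at (2,2) is 4.
  row3 ← row3 − (-1)·row2  ⇒  L[3][2]=-1, U row3=(0, 0, 0, 3)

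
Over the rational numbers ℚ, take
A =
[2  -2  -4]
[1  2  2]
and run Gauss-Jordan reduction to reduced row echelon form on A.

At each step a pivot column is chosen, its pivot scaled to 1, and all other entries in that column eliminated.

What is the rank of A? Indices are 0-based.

step 1: normalize row 0 (÷2) = (1, -1, -2)
  row 1: subtract 1×row0 = (0, 3, 4)
step 2: normalize row 1 (÷3) = (0, 1, 4/3)
  row 0: subtract -1×row1 = (1, 0, -2/3)

rank = 2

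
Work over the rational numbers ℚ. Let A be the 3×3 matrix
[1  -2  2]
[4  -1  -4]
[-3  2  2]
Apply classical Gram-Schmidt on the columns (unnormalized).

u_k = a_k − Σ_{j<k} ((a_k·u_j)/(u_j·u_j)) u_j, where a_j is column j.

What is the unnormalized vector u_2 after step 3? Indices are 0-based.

Step 1: u_0 = a_0 = (1, 4, -3).
Step 2: u_1 = a_1 − (-6/13)·u_0 = (-20/13, 11/13, 8/13).
Step 3: u_2 = a_2 − (-10/13)·u_0 − (-68/45)·u_1 = (4/9, 16/45, 28/45).

u_2 = (4/9, 16/45, 28/45)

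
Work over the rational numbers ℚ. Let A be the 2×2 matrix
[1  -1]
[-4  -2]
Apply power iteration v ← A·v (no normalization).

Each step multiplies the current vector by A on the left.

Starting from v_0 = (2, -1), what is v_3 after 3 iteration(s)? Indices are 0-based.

v_3 = (9, -36)

v_0 = (2, -1).
v_1 = A·v_0 = (3, -6).
v_2 = A·v_1 = (9, 0).
v_3 = A·v_2 = (9, -36).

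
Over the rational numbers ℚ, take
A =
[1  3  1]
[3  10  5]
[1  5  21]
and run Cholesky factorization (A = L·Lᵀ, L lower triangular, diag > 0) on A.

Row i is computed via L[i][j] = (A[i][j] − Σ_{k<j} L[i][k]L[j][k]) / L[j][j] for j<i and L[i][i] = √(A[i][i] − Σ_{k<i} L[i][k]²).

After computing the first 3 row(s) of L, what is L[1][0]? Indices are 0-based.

Step 1: L[0][0] = √(1) = 1.
  L[1][0] = (3) / L[0][0] = 3.
Step 2: L[1][1] = √(1) = 1.
  L[2][0] = (1) / L[0][0] = 1.
  L[2][1] = (2) / L[1][1] = 2.
Step 3: L[2][2] = √(16) = 4.

L[1][0] = 3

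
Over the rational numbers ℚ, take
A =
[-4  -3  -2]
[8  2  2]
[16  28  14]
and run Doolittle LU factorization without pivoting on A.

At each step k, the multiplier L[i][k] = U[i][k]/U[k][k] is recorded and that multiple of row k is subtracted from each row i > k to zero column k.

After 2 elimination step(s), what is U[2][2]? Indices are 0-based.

U[2][2] = -2

k=0: U[0][0]=-4
  eliminate (1,0): mult=-2, new row 1: (0, -4, -2); set L[1][0]=-2
  eliminate (2,0): mult=-4, new row 2: (0, 16, 6); set L[2][0]=-4
k=1: U[1][1]=-4
  eliminate (2,1): mult=-4, new row 2: (0, 0, -2); set L[2][1]=-4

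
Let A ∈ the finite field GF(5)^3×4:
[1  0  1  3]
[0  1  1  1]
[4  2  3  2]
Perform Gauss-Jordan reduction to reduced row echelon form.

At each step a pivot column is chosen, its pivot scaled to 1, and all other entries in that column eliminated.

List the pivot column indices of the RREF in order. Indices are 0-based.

pivot(0,0)=1: scale R0 → (1, 0, 1, 3)
  clear (2,0): R2 −= (4)R0 → (0, 2, 4, 0)
pivot(1,1)=1: scale R1 → (0, 1, 1, 1)
  clear (2,1): R2 −= (2)R1 → (0, 0, 2, 3)
pivot(2,2)=2: scale R2 → (0, 0, 1, 4)
  clear (0,2): R0 −= (1)R2 → (1, 0, 0, 4)
  clear (1,2): R1 −= (1)R2 → (0, 1, 0, 2)

pivot columns: 0, 1, 2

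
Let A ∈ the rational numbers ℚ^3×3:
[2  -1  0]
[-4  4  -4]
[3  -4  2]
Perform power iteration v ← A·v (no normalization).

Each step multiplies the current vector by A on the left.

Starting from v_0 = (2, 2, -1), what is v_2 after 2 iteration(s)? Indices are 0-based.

v_2 = (0, 24, -18)

v_0 = (2, 2, -1).
v_1 = A·v_0 = (2, 4, -4).
v_2 = A·v_1 = (0, 24, -18).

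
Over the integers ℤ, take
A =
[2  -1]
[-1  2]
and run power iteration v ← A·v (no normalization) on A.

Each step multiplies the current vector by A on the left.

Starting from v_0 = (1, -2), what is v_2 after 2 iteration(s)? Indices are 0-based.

v_2 = (13, -14)

v_0 = (1, -2).
v_1 = A·v_0 = (4, -5).
v_2 = A·v_1 = (13, -14).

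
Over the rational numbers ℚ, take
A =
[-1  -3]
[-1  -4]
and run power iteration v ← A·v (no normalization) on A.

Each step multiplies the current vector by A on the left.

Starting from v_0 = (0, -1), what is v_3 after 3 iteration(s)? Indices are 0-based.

v_0 = (0, -1).
v_1 = A·v_0 = (3, 4).
v_2 = A·v_1 = (-15, -19).
v_3 = A·v_2 = (72, 91).

v_3 = (72, 91)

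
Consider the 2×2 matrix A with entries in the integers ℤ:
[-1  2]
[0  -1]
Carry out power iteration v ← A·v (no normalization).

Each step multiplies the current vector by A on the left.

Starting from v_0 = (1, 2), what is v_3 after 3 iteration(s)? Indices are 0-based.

v_0 = (1, 2).
v_1 = A·v_0 = (3, -2).
v_2 = A·v_1 = (-7, 2).
v_3 = A·v_2 = (11, -2).

v_3 = (11, -2)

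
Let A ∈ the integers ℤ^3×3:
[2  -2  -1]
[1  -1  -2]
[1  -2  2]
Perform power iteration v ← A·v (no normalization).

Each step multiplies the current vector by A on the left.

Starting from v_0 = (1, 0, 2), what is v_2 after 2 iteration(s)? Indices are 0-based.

v_2 = (1, -7, 16)

v_0 = (1, 0, 2).
v_1 = A·v_0 = (0, -3, 5).
v_2 = A·v_1 = (1, -7, 16).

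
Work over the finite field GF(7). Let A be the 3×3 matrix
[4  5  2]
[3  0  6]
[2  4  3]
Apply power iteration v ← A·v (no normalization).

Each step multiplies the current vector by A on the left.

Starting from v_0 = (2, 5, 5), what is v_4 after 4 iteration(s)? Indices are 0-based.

v_0 = (2, 5, 5).
v_1 = A·v_0 = (1, 1, 4).
v_2 = A·v_1 = (3, 6, 4).
v_3 = A·v_2 = (1, 5, 0).
v_4 = A·v_3 = (1, 3, 1).

v_4 = (1, 3, 1)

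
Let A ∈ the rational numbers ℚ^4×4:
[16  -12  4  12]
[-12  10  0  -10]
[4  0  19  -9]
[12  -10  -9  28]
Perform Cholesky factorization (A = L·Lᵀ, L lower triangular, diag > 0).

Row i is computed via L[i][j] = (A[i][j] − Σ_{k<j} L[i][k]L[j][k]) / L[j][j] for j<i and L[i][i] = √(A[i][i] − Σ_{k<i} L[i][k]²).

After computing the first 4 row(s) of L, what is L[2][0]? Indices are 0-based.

L[2][0] = 1

Step 1: L[0][0] = √(16) = 4.
  L[1][0] = (-12) / L[0][0] = -3.
Step 2: L[1][1] = √(1) = 1.
  L[2][0] = (4) / L[0][0] = 1.
  L[2][1] = (3) / L[1][1] = 3.
Step 3: L[2][2] = √(9) = 3.
  L[3][0] = (12) / L[0][0] = 3.
  L[3][1] = (-1) / L[1][1] = -1.
  L[3][2] = (-9) / L[2][2] = -3.
Step 4: L[3][3] = √(9) = 3.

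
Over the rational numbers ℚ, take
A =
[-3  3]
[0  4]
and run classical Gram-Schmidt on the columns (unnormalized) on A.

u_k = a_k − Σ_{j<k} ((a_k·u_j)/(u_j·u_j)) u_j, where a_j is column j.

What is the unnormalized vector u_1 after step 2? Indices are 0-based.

Step 1: u_0 = a_0 = (-3, 0).
Step 2: u_1 = a_1 − (-1)·u_0 = (0, 4).

u_1 = (0, 4)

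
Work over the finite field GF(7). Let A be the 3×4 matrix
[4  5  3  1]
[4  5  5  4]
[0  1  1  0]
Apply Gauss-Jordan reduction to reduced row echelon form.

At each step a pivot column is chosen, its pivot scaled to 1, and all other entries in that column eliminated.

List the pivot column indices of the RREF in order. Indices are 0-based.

step 1: normalize row 0 (÷4) = (1, 3, 6, 2)
  row 1: subtract 4×row0 = (0, 0, 2, 3)
step 2: exchange rows 1,2
step 2: normalize row 1 (÷1) = (0, 1, 1, 0)
  row 0: subtract 3×row1 = (1, 0, 3, 2)
step 3: normalize row 2 (÷2) = (0, 0, 1, 5)
  row 0: subtract 3×row2 = (1, 0, 0, 1)
  row 1: subtract 1×row2 = (0, 1, 0, 2)

pivot columns: 0, 1, 2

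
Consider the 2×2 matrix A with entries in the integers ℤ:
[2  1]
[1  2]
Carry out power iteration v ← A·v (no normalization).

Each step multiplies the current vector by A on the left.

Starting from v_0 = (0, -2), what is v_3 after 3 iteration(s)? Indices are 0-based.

v_3 = (-26, -28)

v_0 = (0, -2).
v_1 = A·v_0 = (-2, -4).
v_2 = A·v_1 = (-8, -10).
v_3 = A·v_2 = (-26, -28).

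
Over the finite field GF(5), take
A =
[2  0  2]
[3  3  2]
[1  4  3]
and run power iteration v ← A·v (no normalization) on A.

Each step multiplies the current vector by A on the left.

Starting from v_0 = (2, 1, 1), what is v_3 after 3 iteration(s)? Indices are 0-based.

v_3 = (4, 1, 2)

v_0 = (2, 1, 1).
v_1 = A·v_0 = (1, 1, 4).
v_2 = A·v_1 = (0, 4, 2).
v_3 = A·v_2 = (4, 1, 2).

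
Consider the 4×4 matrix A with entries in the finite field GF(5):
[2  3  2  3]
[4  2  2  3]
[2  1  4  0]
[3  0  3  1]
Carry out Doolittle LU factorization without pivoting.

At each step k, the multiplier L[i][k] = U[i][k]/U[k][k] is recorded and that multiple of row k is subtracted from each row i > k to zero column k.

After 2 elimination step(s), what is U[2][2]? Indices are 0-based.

U[2][2] = 3

Step 1: pivot at (0,0) is 2.
  row1 ← row1 − (2)·row0  ⇒  L[1][0]=2, U row1=(0, 1, 3, 2)
  row2 ← row2 − (1)·row0  ⇒  L[2][0]=1, U row2=(0, 3, 2, 2)
  row3 ← row3 − (4)·row0  ⇒  L[3][0]=4, U row3=(0, 3, 0, 4)
Step 2: pivot at (1,1) is 1.
  row2 ← row2 − (3)·row1  ⇒  L[2][1]=3, U row2=(0, 0, 3, 1)
  row3 ← row3 − (3)·row1  ⇒  L[3][1]=3, U row3=(0, 0, 1, 3)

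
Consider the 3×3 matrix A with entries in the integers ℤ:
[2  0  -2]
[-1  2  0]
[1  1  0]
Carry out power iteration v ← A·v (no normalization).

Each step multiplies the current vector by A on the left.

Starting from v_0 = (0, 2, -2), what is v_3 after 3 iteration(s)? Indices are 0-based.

v_3 = (-8, 4, 8)

v_0 = (0, 2, -2).
v_1 = A·v_0 = (4, 4, 2).
v_2 = A·v_1 = (4, 4, 8).
v_3 = A·v_2 = (-8, 4, 8).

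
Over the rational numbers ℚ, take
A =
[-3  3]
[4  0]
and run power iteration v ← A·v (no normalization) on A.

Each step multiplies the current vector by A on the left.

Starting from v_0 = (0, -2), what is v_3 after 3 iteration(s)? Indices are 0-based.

v_3 = (-126, 72)

v_0 = (0, -2).
v_1 = A·v_0 = (-6, 0).
v_2 = A·v_1 = (18, -24).
v_3 = A·v_2 = (-126, 72).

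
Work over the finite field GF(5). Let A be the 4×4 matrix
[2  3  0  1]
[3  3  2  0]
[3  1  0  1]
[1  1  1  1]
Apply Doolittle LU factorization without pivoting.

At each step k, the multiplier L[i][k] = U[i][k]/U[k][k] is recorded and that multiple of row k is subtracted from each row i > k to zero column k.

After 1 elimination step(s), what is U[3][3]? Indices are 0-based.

U[3][3] = 3

k=0: U[0][0]=2
  eliminate (1,0): mult=4, new row 1: (0, 1, 2, 1); set L[1][0]=4
  eliminate (2,0): mult=4, new row 2: (0, 4, 0, 2); set L[2][0]=4
  eliminate (3,0): mult=3, new row 3: (0, 2, 1, 3); set L[3][0]=3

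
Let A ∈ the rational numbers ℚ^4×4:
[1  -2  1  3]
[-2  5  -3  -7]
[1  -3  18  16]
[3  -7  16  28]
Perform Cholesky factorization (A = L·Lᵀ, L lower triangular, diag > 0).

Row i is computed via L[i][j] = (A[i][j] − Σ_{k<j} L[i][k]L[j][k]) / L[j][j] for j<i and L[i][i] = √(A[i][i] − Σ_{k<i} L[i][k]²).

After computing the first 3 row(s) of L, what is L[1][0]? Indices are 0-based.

L[1][0] = -2

Step 1: L[0][0] = √(1) = 1.
  L[1][0] = (-2) / L[0][0] = -2.
Step 2: L[1][1] = √(1) = 1.
  L[2][0] = (1) / L[0][0] = 1.
  L[2][1] = (-1) / L[1][1] = -1.
Step 3: L[2][2] = √(16) = 4.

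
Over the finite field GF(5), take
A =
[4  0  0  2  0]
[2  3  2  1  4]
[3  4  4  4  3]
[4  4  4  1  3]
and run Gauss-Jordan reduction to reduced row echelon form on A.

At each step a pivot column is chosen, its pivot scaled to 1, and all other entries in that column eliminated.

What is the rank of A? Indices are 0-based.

pivot(0,0)=4: scale R0 → (1, 0, 0, 3, 0)
  clear (1,0): R1 −= (2)R0 → (0, 3, 2, 0, 4)
  clear (2,0): R2 −= (3)R0 → (0, 4, 4, 0, 3)
  clear (3,0): R3 −= (4)R0 → (0, 4, 4, 4, 3)
pivot(1,1)=3: scale R1 → (0, 1, 4, 0, 3)
  clear (2,1): R2 −= (4)R1 → (0, 0, 3, 0, 1)
  clear (3,1): R3 −= (4)R1 → (0, 0, 3, 4, 1)
pivot(2,2)=3: scale R2 → (0, 0, 1, 0, 2)
  clear (1,2): R1 −= (4)R2 → (0, 1, 0, 0, 0)
  clear (3,2): R3 −= (3)R2 → (0, 0, 0, 4, 0)
pivot(3,3)=4: scale R3 → (0, 0, 0, 1, 0)
  clear (0,3): R0 −= (3)R3 → (1, 0, 0, 0, 0)

rank = 4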